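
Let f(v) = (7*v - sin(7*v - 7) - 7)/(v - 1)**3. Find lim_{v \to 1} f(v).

343/6

Direct substitution gives 0/0.
Apply L'Hôpital: lim (7 - 7*cos(7*v - 7))/(3*(v - 1)^2), still 0/0.
Apply L'Hôpital: lim (49*sin(7*v - 7))/(6*v - 6), still 0/0.
After 3 applications of L'Hôpital's rule the quotient is (343*cos(7*v - 7))/(6); substituting v = 1 gives 343/6.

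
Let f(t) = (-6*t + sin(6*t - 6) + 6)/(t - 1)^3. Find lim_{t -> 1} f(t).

-36

Direct substitution gives 0/0.
Apply L'Hôpital: lim (6*cos(6*t - 6) - 6)/(3*(t - 1)^2), still 0/0.
Apply L'Hôpital: lim (-36*sin(6*t - 6))/(6*t - 6), still 0/0.
After 3 applications of L'Hôpital's rule the quotient is (-216*cos(6*t - 6))/(6); substituting t = 1 gives -36.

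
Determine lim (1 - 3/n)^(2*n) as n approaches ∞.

Let L be the limit and take ln: ln L = lim (2n)·ln(1 - 3/n) = lim (2n)·(-3/n + O(1/n²)) = -6.
Hence L = e^(-6).

e^(-6)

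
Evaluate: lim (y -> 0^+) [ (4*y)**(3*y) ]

1

Base → 0⁺ and exponent → 0⁺: a 0^0 form.
Take logs: 3y·ln(4y). This is 0·(−∞); rewriting as ln(4y)/(1/(3y)) and applying L'Hôpital gives 0.
Hence the limit is e^0 = 1.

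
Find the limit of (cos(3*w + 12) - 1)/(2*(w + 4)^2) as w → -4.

-9/4

Direct substitution gives 0/0.
Apply L'Hôpital: lim (-3*sin(3*w + 12))/(4*w + 16), still 0/0.
After 2 applications of L'Hôpital's rule the quotient is (-9*cos(3*w + 12))/(4); substituting w = -4 gives -9/4.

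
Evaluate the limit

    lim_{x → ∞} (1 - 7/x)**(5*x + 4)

Let L be the limit and take ln: ln L = lim (5x + 4)·ln(1 - 7/x) = lim (5x + 4)·(-7/x + O(1/x²)) = -35.
Hence L = e^(-35).

e^(-35)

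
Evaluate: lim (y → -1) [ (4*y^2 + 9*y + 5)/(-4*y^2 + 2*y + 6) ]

1/10

Direct substitution gives 0/0, so factor. Both numerator and denominator have (y + 1) as a factor.
After cancelling, the expression reduces to (4*y + 5)/(6 - 4*y).
Substituting y = -1 gives 1/10.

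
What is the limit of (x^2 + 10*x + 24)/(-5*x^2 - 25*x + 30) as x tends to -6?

Direct substitution gives 0/0, so factor. Both numerator and denominator have (x + 6) as a factor.
After cancelling, the expression reduces to (x + 4)/(5 - 5*x).
Substituting x = -6 gives -2/35.

-2/35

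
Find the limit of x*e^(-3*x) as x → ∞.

Write as x^1/e^{3x}, an ∞/∞ form.
Exponential growth dominates any polynomial, so repeated L'Hôpital (or the standard result) gives 0.

0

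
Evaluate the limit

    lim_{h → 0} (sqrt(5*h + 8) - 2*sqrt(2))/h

5*√(2)/8

A 0/0 form; rationalise with √(8 + 5h) + √8. This collapses the numerator to 5h, leaving 5/(√(8 + 5h) + √8) → 5/(2√8) = 5*√(2)/8.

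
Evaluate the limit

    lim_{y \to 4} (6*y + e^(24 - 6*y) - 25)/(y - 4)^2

18

Direct substitution gives 0/0.
Apply L'Hôpital: lim (6 - 6*e^(24 - 6*y))/(2*y - 8), still 0/0.
After 2 applications of L'Hôpital's rule the quotient is (36*e^(24 - 6*y))/(2); substituting y = 4 gives 18.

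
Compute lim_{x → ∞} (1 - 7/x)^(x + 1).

e^(-7)

Write it as [(1 - 7/x)^x]^(1) · (1 - 7/x)^(1). The bracketed term tends to e^(-7) and the second factor to 1, so the limit is e^(-7).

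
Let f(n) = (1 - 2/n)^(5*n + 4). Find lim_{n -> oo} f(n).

e^(-10)

Write it as [(1 - 2/n)^n]^(5) · (1 - 2/n)^(4). The bracketed term tends to e^(-2) and the second factor to 1, so the limit is e^(-10).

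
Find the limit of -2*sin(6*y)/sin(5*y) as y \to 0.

Substitution gives 0/0.
Divide numerator and denominator by y: sin(6y)/y → 6 and sin(5y)/y → 5, so the limit is -2·6/5 = -12/5.

-12/5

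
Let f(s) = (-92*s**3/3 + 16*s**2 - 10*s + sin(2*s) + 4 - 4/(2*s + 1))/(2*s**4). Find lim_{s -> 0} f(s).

Substitution gives 0/0 (the numerator vanishes to order 4).
Expand each term to order s^4: the coefficient of s^4 in -4·1/(1 + 2s) is -64 and in sin(2s) is 0.
Lower-order terms cancel with the polynomial part, so the numerator is (-64)·s^4 + o(s^4), and the limit is (-64)/(2) = -32.

-32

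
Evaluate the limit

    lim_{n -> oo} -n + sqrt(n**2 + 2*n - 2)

1

An ∞ − ∞ form. Rationalising with the conjugate, the difference becomes (2n - 2) / (√(n^2 + 2*n - 2) + n).
For large n the denominator behaves like 2·n, so the quotient tends to 2/2 = 1.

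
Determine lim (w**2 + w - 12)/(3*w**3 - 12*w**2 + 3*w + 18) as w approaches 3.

Direct substitution gives 0/0, so factor. Both numerator and denominator have (w - 3) as a factor.
After cancelling, the expression reduces to (w + 4)/(3*w^2 - 3*w - 6).
Substituting w = 3 gives 7/12.

7/12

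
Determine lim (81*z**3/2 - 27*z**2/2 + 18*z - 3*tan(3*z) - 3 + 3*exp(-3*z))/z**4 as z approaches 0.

Substitution gives 0/0; apply L'Hôpital's rule 4 times.
After differentiating numerator and denominator 4 times the quotient is (-5832*tan(3*z)^5 - 9720*tan(3*z)^3 - 3888*tan(3*z) + 243*e^(-3*z))/(24); at z = 0 this is 81/8.

81/8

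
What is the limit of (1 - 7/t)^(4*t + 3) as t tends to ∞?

Let L be the limit and take ln: ln L = lim (4t + 3)·ln(1 - 7/t) = lim (4t + 3)·(-7/t + O(1/t²)) = -28.
Hence L = e^(-28).

e^(-28)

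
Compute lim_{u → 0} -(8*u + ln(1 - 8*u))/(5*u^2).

Direct substitution gives 0/0.
Apply L'Hôpital: lim (8 - 8/(1 - 8*u))/(-10*u), still 0/0.
After 2 applications of L'Hôpital's rule the quotient is (-64/(1 - 8*u)^2)/(-10); substituting u = 0 gives 32/5.

32/5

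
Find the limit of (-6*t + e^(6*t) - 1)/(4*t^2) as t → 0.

Direct substitution gives 0/0.
Apply L'Hôpital: lim (6*e^(6*t) - 6)/(8*t), still 0/0.
After 2 applications of L'Hôpital's rule the quotient is (36*e^(6*t))/(8); substituting t = 0 gives 9/2.

9/2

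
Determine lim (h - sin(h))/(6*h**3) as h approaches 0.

1/36

Direct substitution gives 0/0.
Apply L'Hôpital: lim (1 - cos(h))/(18*h^2), still 0/0.
Apply L'Hôpital: lim (sin(h))/(36*h), still 0/0.
After 3 applications of L'Hôpital's rule the quotient is (cos(h))/(36); substituting h = 0 gives 1/36.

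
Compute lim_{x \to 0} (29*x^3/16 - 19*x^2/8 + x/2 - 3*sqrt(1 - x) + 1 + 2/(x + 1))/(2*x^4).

Substitution gives 0/0; apply L'Hôpital's rule 4 times.
After differentiating numerator and denominator 4 times the quotient is (48/(x + 1)^5 + 45/(16*(1 - x)^(7/2)))/(48); at x = 0 this is 271/256.

271/256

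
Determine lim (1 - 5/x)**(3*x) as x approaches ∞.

The base → 1 and the exponent → ∞: a 1^∞ form.
Take logarithms: (3x)·ln(1 - 5/x). Since ln(1+u) ~ u for small u, this behaves like (3x)·(-5/x) → -15.
So the limit is e^(-15).

e^(-15)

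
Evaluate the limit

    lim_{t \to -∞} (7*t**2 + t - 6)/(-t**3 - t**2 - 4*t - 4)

The denominator has degree 3 and the numerator degree 2. Dividing numerator and denominator by t^3 sends every term to 0 except the leading denominator term, so the limit is 0.

0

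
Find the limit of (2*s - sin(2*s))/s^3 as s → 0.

4/3

Direct substitution gives 0/0.
Apply L'Hôpital: lim (2 - 2*cos(2*s))/(3*s^2), still 0/0.
Apply L'Hôpital: lim (4*sin(2*s))/(6*s), still 0/0.
After 3 applications of L'Hôpital's rule the quotient is (8*cos(2*s))/(6); substituting s = 0 gives 4/3.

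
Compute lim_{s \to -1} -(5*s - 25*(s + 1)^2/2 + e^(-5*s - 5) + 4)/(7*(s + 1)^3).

125/42

Direct substitution gives 0/0.
Apply L'Hôpital: lim (-25*s - 5*e^(-5*s - 5) - 20)/(-21*(s + 1)^2), still 0/0.
Apply L'Hôpital: lim (25*e^(-5*s - 5) - 25)/(-42*s - 42), still 0/0.
After 3 applications of L'Hôpital's rule the quotient is (-125*e^(-5*s - 5))/(-42); substituting s = -1 gives 125/42.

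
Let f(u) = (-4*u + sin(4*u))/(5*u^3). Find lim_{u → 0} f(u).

-32/15

Direct substitution gives 0/0.
Apply L'Hôpital: lim (4*cos(4*u) - 4)/(15*u^2), still 0/0.
Apply L'Hôpital: lim (-16*sin(4*u))/(30*u), still 0/0.
After 3 applications of L'Hôpital's rule the quotient is (-64*cos(4*u))/(30); substituting u = 0 gives -32/15.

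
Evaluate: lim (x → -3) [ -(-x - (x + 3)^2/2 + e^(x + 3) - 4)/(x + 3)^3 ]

Direct substitution gives 0/0.
Apply L'Hôpital: lim (-x + e^(x + 3) - 4)/(-3*(x + 3)^2), still 0/0.
Apply L'Hôpital: lim (e^(x + 3) - 1)/(-6*x - 18), still 0/0.
After 3 applications of L'Hôpital's rule the quotient is (e^(x + 3))/(-6); substituting x = -3 gives -1/6.

-1/6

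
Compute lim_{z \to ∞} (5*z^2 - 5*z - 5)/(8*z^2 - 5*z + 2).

5/8

Numerator and denominator both have degree 2.
Dividing every term by z^2, all lower-order terms vanish and the limit is the ratio of leading coefficients, 5/(8) = 5/8.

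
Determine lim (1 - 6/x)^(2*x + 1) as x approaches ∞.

The base → 1 and the exponent → ∞: a 1^∞ form.
Take logarithms: (2x + 1)·ln(1 - 6/x). Since ln(1+u) ~ u for small u, this behaves like (2x)·(-6/x) → -12.
So the limit is e^(-12).

e^(-12)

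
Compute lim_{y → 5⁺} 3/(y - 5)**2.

As y → 5⁺, (y - 5) → 0⁺, so (y - 5)^2 → 0⁺ and 3/(y - 5)^2 → ∞.

∞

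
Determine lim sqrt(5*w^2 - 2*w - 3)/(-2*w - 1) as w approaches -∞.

For large |w|, √(5*w^2 - 2*w - 3) ≈ √5·|w| and the denominator ≈ -2w.
Since w → −∞, |w| = −w, giving −√5/(-2) = √(5)/2.

√(5)/2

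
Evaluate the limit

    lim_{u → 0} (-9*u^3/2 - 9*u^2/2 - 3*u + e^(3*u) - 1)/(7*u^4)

27/56

Direct substitution gives 0/0.
Apply L'Hôpital: lim (-27*u^2/2 - 9*u + 3*e^(3*u) - 3)/(28*u^3), still 0/0.
Apply L'Hôpital: lim (-27*u + 9*e^(3*u) - 9)/(84*u^2), still 0/0.
Apply L'Hôpital: lim (27*e^(3*u) - 27)/(168*u), still 0/0.
After 4 applications of L'Hôpital's rule the quotient is (81*e^(3*u))/(168); substituting u = 0 gives 27/56.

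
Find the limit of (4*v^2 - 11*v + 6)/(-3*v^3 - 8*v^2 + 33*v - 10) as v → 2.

-1/7

At v = 2 both the top and bottom vanish — a removable singularity. Factoring out (v - 2) from each leaves (4*v - 3)/(-3*v^2 - 14*v + 5), which at v = 2 equals -1/7.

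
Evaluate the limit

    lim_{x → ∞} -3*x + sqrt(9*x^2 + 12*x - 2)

An ∞ − ∞ form. Rationalising with the conjugate, the difference becomes (12x - 2) / (√(9*x^2 + 12*x - 2) + 3x).
For large x the denominator behaves like 2·3x, so the quotient tends to 12/6 = 2.

2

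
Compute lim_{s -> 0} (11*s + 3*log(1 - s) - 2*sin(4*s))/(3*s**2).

-1/2

Substitution gives 0/0 (the numerator vanishes to order 2).
Expand each term to order s^2: the coefficient of s^2 in -2·sin(4s) is 0 and in 3·ln(1 - s) is -3/2.
Lower-order terms cancel with the polynomial part, so the numerator is (-3/2)·s^2 + o(s^2), and the limit is (-3/2)/(3) = -1/2.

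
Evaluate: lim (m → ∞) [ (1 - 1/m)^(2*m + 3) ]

Let L be the limit and take ln: ln L = lim (2m + 3)·ln(1 - 1/m) = lim (2m + 3)·(-1/m + O(1/m²)) = -2.
Hence L = e^(-2).

e^(-2)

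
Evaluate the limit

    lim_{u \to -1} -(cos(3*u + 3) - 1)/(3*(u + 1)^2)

3/2

Direct substitution gives 0/0.
Apply L'Hôpital: lim (-3*sin(3*u + 3))/(-6*u - 6), still 0/0.
After 2 applications of L'Hôpital's rule the quotient is (-9*cos(3*u + 3))/(-6); substituting u = -1 gives 3/2.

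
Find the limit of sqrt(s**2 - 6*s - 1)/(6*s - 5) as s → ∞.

1/6

For large |s|, √(s^2 - 6*s - 1) ≈ √1·|s| and the denominator ≈ 6s.
Since s → +∞, |s| = s, giving √1/(6) = 1/6.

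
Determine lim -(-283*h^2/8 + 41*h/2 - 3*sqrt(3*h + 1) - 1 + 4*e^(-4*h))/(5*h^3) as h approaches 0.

2291/240

Substitution gives 0/0; apply L'Hôpital's rule 3 times.
After differentiating numerator and denominator 3 times the quotient is (-256*e^(-4*h) - 243/(8*(3*h + 1)^(5/2)))/(-30); at h = 0 this is 2291/240.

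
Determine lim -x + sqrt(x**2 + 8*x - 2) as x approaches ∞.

An ∞ − ∞ form. Rationalising with the conjugate, the difference becomes (8x - 2) / (√(x^2 + 8*x - 2) + x).
For large x the denominator behaves like 2·x, so the quotient tends to 8/2 = 4.

4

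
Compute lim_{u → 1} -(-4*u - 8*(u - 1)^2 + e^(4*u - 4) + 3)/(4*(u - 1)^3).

Direct substitution gives 0/0.
Apply L'Hôpital: lim (-16*u + 4*e^(4*u - 4) + 12)/(-12*(u - 1)^2), still 0/0.
Apply L'Hôpital: lim (16*e^(4*u - 4) - 16)/(24 - 24*u), still 0/0.
After 3 applications of L'Hôpital's rule the quotient is (64*e^(4*u - 4))/(-24); substituting u = 1 gives -8/3.

-8/3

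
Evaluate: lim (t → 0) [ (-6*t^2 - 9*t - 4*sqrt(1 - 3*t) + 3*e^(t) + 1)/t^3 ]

29/4

Substitution gives 0/0 (the numerator vanishes to order 3).
Expand each term to order t^3: the coefficient of t^3 in 3·e^(t) is 1/2 and in -4·√(1 - 3t) is 27/4.
Lower-order terms cancel with the polynomial part, so the numerator is (29/4)·t^3 + o(t^3), and the limit is (29/4)/(1) = 29/4.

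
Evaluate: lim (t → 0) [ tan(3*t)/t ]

Substitution gives 0/0.
Since tan(u)/u → 1 as u → 0, tan(3t)/(3t) → 1 and the limit is 3.

3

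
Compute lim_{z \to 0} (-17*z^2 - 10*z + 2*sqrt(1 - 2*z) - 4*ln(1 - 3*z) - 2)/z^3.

Substitution gives 0/0 (the numerator vanishes to order 3).
Expand each term to order z^3: the coefficient of z^3 in 2·√(1 - 2z) is -1 and in -4·ln(1 - 3z) is 36.
Lower-order terms cancel with the polynomial part, so the numerator is (35)·z^3 + o(z^3), and the limit is (35)/(1) = 35.

35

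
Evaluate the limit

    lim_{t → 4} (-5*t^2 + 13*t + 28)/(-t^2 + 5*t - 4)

9

Direct substitution gives 0/0, so factor. Both numerator and denominator have (t - 4) as a factor.
After cancelling, the expression reduces to (-5*t - 7)/(1 - t).
Substituting t = 4 gives 9.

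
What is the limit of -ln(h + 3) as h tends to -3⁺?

As h → -3⁺, h + 3 → 0⁺ and ln(h + 3) → −∞.
Multiplying by -1 gives ∞.

∞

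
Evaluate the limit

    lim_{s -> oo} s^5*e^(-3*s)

Write as s^5/e^{3s}, an ∞/∞ form.
Exponential growth dominates any polynomial, so repeated L'Hôpital (or the standard result) gives 0.

0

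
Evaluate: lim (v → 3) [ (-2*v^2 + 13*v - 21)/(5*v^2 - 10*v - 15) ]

1/20

Direct substitution gives 0/0, so factor. Both numerator and denominator have (v - 3) as a factor.
After cancelling, the expression reduces to (7 - 2*v)/(5*v + 5).
Substituting v = 3 gives 1/20.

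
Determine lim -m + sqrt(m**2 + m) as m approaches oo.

1/2

An ∞ − ∞ form. Rationalising with the conjugate, the difference becomes (m) / (√(m^2 + m) + m).
For large m the denominator behaves like 2·m, so the quotient tends to 1/2 = 1/2.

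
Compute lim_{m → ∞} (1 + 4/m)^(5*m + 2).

Write it as [(1 + 4/m)^m]^(5) · (1 + 4/m)^(2). The bracketed term tends to e^(4) and the second factor to 1, so the limit is e^(20).

e^(20)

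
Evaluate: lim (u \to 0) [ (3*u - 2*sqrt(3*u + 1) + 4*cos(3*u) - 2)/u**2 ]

-63/4

Substitution gives 0/0; apply L'Hôpital's rule 2 times.
After differentiating numerator and denominator 2 times the quotient is (-36*cos(3*u) + 9/(2*(3*u + 1)^(3/2)))/(2); at u = 0 this is -63/4.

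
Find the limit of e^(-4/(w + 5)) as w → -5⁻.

As w → -5⁻, -4/(w + 5) → +∞, so e^(-4/(w + 5)) → ∞.

∞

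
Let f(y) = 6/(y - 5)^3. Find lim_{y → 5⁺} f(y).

As y → 5⁺, (y - 5) → 0⁺, so (y - 5)^3 → 0⁺ and 6/(y - 5)^3 → ∞.

∞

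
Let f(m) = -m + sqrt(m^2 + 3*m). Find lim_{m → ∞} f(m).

This has the form ∞ − ∞. Multiply and divide by the conjugate √(m^2 + 3*m) + m.
That gives (3m) / (√(m^2 + 3*m) + m).
Divide numerator and denominator by m: the limit is 3/(2·1) = 3/2.

3/2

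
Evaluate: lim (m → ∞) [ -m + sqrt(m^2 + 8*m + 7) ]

4

This has the form ∞ − ∞. Multiply and divide by the conjugate √(m^2 + 8*m + 7) + m.
That gives (8m + 7) / (√(m^2 + 8*m + 7) + m).
Divide numerator and denominator by m: the limit is 8/(2·1) = 4.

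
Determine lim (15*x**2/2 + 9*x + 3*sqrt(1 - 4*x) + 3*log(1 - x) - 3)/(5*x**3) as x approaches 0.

-13/5

Substitution gives 0/0 (the numerator vanishes to order 3).
Expand each term to order x^3: the coefficient of x^3 in 3·ln(1 - x) is -1 and in 3·√(1 - 4x) is -12.
Lower-order terms cancel with the polynomial part, so the numerator is (-13)·x^3 + o(x^3), and the limit is (-13)/(5) = -13/5.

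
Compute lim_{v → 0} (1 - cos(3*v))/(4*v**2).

9/8

Substitution gives 0/0.
Use (1 − cos u)/u² → 1/2 with u = 3v: the limit is 3²/(2·4) = 9/8.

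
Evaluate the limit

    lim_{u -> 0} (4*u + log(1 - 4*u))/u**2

-8

Direct substitution gives 0/0.
Apply L'Hôpital: lim (4 - 4/(1 - 4*u))/(2*u), still 0/0.
After 2 applications of L'Hôpital's rule the quotient is (-16/(1 - 4*u)^2)/(2); substituting u = 0 gives -8.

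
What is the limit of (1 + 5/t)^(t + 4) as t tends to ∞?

Let L be the limit and take ln: ln L = lim (t + 4)·ln(1 + 5/t) = lim (t + 4)·(5/t + O(1/t²)) = 5.
Hence L = e^(5).

e^(5)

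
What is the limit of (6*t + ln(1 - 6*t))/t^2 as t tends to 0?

-18

Direct substitution gives 0/0.
Apply L'Hôpital: lim (6 - 6/(1 - 6*t))/(2*t), still 0/0.
After 2 applications of L'Hôpital's rule the quotient is (-36/(1 - 6*t)^2)/(2); substituting t = 0 gives -18.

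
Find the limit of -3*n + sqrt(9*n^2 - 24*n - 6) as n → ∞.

This has the form ∞ − ∞. Multiply and divide by the conjugate √(9*n^2 - 24*n - 6) + 3n.
That gives (-24n - 6) / (√(9*n^2 - 24*n - 6) + 3n).
Divide numerator and denominator by n: the limit is -24/(2·3) = -4.

-4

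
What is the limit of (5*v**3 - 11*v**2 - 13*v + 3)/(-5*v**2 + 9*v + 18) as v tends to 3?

Direct substitution gives 0/0, so factor. Both numerator and denominator have (v - 3) as a factor.
After cancelling, the expression reduces to (5*v^2 + 4*v - 1)/(-5*v - 6).
Substituting v = 3 gives -8/3.

-8/3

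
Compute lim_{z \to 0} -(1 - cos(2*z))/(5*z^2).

Substitution gives 0/0.
Use (1 − cos u)/u² → 1/2 with u = 2z: the limit is 2²/(2·(-5)) = -2/5.

-2/5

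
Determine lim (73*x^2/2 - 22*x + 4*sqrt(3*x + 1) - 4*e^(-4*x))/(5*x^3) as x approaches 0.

593/60

Substitution gives 0/0 (the numerator vanishes to order 3).
Expand each term to order x^3: the coefficient of x^3 in 4·√(1 + 3x) is 27/4 and in -4·e^(-4x) is 128/3.
Lower-order terms cancel with the polynomial part, so the numerator is (593/12)·x^3 + o(x^3), and the limit is (593/12)/(5) = 593/60.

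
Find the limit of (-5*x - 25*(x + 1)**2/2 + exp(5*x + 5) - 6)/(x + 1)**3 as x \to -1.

Direct substitution gives 0/0.
Apply L'Hôpital: lim (-25*x + 5*e^(5*x + 5) - 30)/(3*(x + 1)^2), still 0/0.
Apply L'Hôpital: lim (25*e^(5*x + 5) - 25)/(6*x + 6), still 0/0.
After 3 applications of L'Hôpital's rule the quotient is (125*e^(5*x + 5))/(6); substituting x = -1 gives 125/6.

125/6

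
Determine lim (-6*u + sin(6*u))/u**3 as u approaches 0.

Direct substitution gives 0/0.
Apply L'Hôpital: lim (6*cos(6*u) - 6)/(3*u^2), still 0/0.
Apply L'Hôpital: lim (-36*sin(6*u))/(6*u), still 0/0.
After 3 applications of L'Hôpital's rule the quotient is (-216*cos(6*u))/(6); substituting u = 0 gives -36.

-36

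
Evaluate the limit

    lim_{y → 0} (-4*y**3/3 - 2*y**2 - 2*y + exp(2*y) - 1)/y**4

2/3

Direct substitution gives 0/0.
Apply L'Hôpital: lim (-4*y^2 - 4*y + 2*e^(2*y) - 2)/(4*y^3), still 0/0.
Apply L'Hôpital: lim (-8*y + 4*e^(2*y) - 4)/(12*y^2), still 0/0.
Apply L'Hôpital: lim (8*e^(2*y) - 8)/(24*y), still 0/0.
After 4 applications of L'Hôpital's rule the quotient is (16*e^(2*y))/(24); substituting y = 0 gives 2/3.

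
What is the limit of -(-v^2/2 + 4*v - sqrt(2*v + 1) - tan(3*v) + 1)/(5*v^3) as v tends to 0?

Substitution gives 0/0 (the numerator vanishes to order 3).
Expand each term to order v^3: the coefficient of v^3 in −√(1 + 2v) is -1/2 and in −tan(3v) is -9.
Lower-order terms cancel with the polynomial part, so the numerator is (-19/2)·v^3 + o(v^3), and the limit is (-19/2)/(-5) = 19/10.

19/10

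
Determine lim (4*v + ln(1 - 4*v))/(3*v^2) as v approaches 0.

-8/3

Direct substitution gives 0/0.
Apply L'Hôpital: lim (4 - 4/(1 - 4*v))/(6*v), still 0/0.
After 2 applications of L'Hôpital's rule the quotient is (-16/(1 - 4*v)^2)/(6); substituting v = 0 gives -8/3.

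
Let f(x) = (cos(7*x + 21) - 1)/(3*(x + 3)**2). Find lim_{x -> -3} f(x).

-49/6

Direct substitution gives 0/0.
Apply L'Hôpital: lim (-7*sin(7*x + 21))/(6*x + 18), still 0/0.
After 2 applications of L'Hôpital's rule the quotient is (-49*cos(7*x + 21))/(6); substituting x = -3 gives -49/6.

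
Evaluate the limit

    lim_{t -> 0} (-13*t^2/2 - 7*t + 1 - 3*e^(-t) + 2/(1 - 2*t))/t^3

Substitution gives 0/0; apply L'Hôpital's rule 3 times.
After differentiating numerator and denominator 3 times the quotient is (3*e^(-t) + 96/(2*t - 1)^4)/(6); at t = 0 this is 33/2.

33/2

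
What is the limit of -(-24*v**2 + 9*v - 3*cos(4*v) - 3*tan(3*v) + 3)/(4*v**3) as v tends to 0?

27/4

Substitution gives 0/0; apply L'Hôpital's rule 3 times.
After differentiating numerator and denominator 3 times the quotient is (-192*sin(4*v) - 486*tan(3*v)^4 - 648*tan(3*v)^2 - 162)/(-24); at v = 0 this is 27/4.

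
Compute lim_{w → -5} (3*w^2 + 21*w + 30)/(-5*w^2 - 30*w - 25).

-9/20

Direct substitution gives 0/0, so factor. Both numerator and denominator have (w + 5) as a factor.
After cancelling, the expression reduces to (3*w + 6)/(-5*w - 5).
Substituting w = -5 gives -9/20.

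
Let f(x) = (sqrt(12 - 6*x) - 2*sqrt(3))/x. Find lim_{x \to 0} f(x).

-√(3)/2

A 0/0 form; rationalise with √(12 - 6x) + √12. This collapses the numerator to -6x, leaving -6/(√(12 - 6x) + √12) → -6/(2√12) = -√(3)/2.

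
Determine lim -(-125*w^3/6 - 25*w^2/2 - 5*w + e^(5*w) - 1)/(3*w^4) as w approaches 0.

-625/72

Direct substitution gives 0/0.
Apply L'Hôpital: lim (-125*w^2/2 - 25*w + 5*e^(5*w) - 5)/(-12*w^3), still 0/0.
Apply L'Hôpital: lim (-125*w + 25*e^(5*w) - 25)/(-36*w^2), still 0/0.
Apply L'Hôpital: lim (125*e^(5*w) - 125)/(-72*w), still 0/0.
After 4 applications of L'Hôpital's rule the quotient is (625*e^(5*w))/(-72); substituting w = 0 gives -625/72.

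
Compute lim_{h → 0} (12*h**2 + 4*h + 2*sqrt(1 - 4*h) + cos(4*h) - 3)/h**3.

Substitution gives 0/0 (the numerator vanishes to order 3).
Expand each term to order h^3: the coefficient of h^3 in 2·√(1 - 4h) is -8 and in cos(4h) is 0.
Lower-order terms cancel with the polynomial part, so the numerator is (-8)·h^3 + o(h^3), and the limit is (-8)/(1) = -8.

-8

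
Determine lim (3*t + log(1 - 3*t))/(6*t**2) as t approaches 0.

Direct substitution gives 0/0.
Apply L'Hôpital: lim (3 - 3/(1 - 3*t))/(12*t), still 0/0.
After 2 applications of L'Hôpital's rule the quotient is (-9/(1 - 3*t)^2)/(12); substituting t = 0 gives -3/4.

-3/4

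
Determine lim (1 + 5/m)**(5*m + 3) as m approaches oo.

e^(25)

Let L be the limit and take ln: ln L = lim (5m + 3)·ln(1 + 5/m) = lim (5m + 3)·(5/m + O(1/m²)) = 25.
Hence L = e^(25).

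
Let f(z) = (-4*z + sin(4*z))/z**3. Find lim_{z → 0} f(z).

Direct substitution gives 0/0.
Apply L'Hôpital: lim (4*cos(4*z) - 4)/(3*z^2), still 0/0.
Apply L'Hôpital: lim (-16*sin(4*z))/(6*z), still 0/0.
After 3 applications of L'Hôpital's rule the quotient is (-64*cos(4*z))/(6); substituting z = 0 gives -32/3.

-32/3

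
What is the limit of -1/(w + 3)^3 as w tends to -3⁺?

-∞

As w → -3⁺, (w + 3) → 0⁺, so (w + 3)^3 → 0⁺ and -1/(w + 3)^3 → -∞.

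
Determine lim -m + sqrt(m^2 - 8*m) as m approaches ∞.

-4

This has the form ∞ − ∞. Multiply and divide by the conjugate √(m^2 - 8*m) + m.
That gives (-8m) / (√(m^2 - 8*m) + m).
Divide numerator and denominator by m: the limit is -8/(2·1) = -4.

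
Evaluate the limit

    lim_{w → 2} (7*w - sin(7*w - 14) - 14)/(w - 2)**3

Direct substitution gives 0/0.
Apply L'Hôpital: lim (7 - 7*cos(7*w - 14))/(3*(w - 2)^2), still 0/0.
Apply L'Hôpital: lim (49*sin(7*w - 14))/(6*w - 12), still 0/0.
After 3 applications of L'Hôpital's rule the quotient is (343*cos(7*w - 14))/(6); substituting w = 2 gives 343/6.

343/6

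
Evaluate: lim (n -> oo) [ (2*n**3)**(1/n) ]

1

Base → ∞ and exponent → 0: an ∞^0 form.
Take logs: (1/n)·ln(2·n^3) = (ln 2 + 3·ln n)/n → 0.
So the limit is e^0 = 1.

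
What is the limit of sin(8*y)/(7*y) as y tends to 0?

Substitution gives 0/0.
Write it as (8/7)·sin(8y)/(8y); since sin(u)/u → 1, the limit is 8/7.

8/7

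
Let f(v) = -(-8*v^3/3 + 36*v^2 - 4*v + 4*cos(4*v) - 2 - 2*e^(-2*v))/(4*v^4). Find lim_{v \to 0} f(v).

Substitution gives 0/0 (the numerator vanishes to order 4).
Expand each term to order v^4: the coefficient of v^4 in -2·e^(-2v) is -4/3 and in 4·cos(4v) is 128/3.
Lower-order terms cancel with the polynomial part, so the numerator is (124/3)·v^4 + o(v^4), and the limit is (124/3)/(-4) = -31/3.

-31/3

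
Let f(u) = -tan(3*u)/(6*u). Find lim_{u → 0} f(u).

Substitution gives 0/0.
Since tan(θ)/θ → 1 as θ → 0, tan(3u)/(3u) → 1 and the limit is 3/(-6) = -1/2.

-1/2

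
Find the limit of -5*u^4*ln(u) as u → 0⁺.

This is a 0·(−∞) form. Rewrite as -5·ln(u) / u^(−4) and apply L'Hôpital:
the derivative quotient is -5·(1/u) / (−4·u^(−5)) = (5/4)·u^4 → 0.

0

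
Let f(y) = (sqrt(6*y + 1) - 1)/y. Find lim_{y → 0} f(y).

3

A 0/0 form; rationalise with √(1 + 6y) + √1. This collapses the numerator to 6y, leaving 6/(√(1 + 6y) + √1) → 6/(2√1) = 3.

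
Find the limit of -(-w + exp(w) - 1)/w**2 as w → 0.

Direct substitution gives 0/0.
Apply L'Hôpital: lim (e^(w) - 1)/(-2*w), still 0/0.
After 2 applications of L'Hôpital's rule the quotient is (e^(w))/(-2); substituting w = 0 gives -1/2.

-1/2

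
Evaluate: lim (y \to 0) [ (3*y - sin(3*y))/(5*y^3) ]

9/10

Direct substitution gives 0/0.
Apply L'Hôpital: lim (3 - 3*cos(3*y))/(15*y^2), still 0/0.
Apply L'Hôpital: lim (9*sin(3*y))/(30*y), still 0/0.
After 3 applications of L'Hôpital's rule the quotient is (27*cos(3*y))/(30); substituting y = 0 gives 9/10.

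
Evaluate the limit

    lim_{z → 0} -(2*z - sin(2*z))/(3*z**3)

-4/9

Direct substitution gives 0/0.
Apply L'Hôpital: lim (2 - 2*cos(2*z))/(-9*z^2), still 0/0.
Apply L'Hôpital: lim (4*sin(2*z))/(-18*z), still 0/0.
After 3 applications of L'Hôpital's rule the quotient is (8*cos(2*z))/(-18); substituting z = 0 gives -4/9.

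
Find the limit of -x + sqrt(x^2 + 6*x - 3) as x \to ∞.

An ∞ − ∞ form. Rationalising with the conjugate, the difference becomes (6x - 3) / (√(x^2 + 6*x - 3) + x).
For large x the denominator behaves like 2·x, so the quotient tends to 6/2 = 3.

3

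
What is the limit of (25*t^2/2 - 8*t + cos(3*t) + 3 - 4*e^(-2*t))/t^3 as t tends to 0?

Substitution gives 0/0 (the numerator vanishes to order 3).
Expand each term to order t^3: the coefficient of t^3 in -4·e^(-2t) is 16/3 and in cos(3t) is 0.
Lower-order terms cancel with the polynomial part, so the numerator is (16/3)·t^3 + o(t^3), and the limit is (16/3)/(1) = 16/3.

16/3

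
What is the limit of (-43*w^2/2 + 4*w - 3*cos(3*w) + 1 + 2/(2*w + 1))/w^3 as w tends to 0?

-16

Substitution gives 0/0; apply L'Hôpital's rule 3 times.
After differentiating numerator and denominator 3 times the quotient is (-81*sin(3*w) - 96/(2*w + 1)^4)/(6); at w = 0 this is -16.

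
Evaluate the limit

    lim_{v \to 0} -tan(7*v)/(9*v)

-7/9

Substitution gives 0/0.
Since tan(u)/u → 1 as u → 0, tan(7v)/(7v) → 1 and the limit is 7/(-9) = -7/9.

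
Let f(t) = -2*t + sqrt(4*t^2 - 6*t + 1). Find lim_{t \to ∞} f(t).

-3/2

An ∞ − ∞ form. Rationalising with the conjugate, the difference becomes (-6t + 1) / (√(4*t^2 - 6*t + 1) + 2t).
For large t the denominator behaves like 2·2t, so the quotient tends to -6/4 = -3/2.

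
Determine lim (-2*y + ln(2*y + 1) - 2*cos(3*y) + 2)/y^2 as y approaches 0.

7

Substitution gives 0/0; apply L'Hôpital's rule 2 times.
After differentiating numerator and denominator 2 times the quotient is (18*cos(3*y) - 4/(2*y + 1)^2)/(2); at y = 0 this is 7.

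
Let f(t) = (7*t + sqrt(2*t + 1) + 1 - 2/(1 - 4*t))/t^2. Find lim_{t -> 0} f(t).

-65/2

Substitution gives 0/0; apply L'Hôpital's rule 2 times.
After differentiating numerator and denominator 2 times the quotient is (64/(4*t - 1)^3 - 1/(2*t + 1)^(3/2))/(2); at t = 0 this is -65/2.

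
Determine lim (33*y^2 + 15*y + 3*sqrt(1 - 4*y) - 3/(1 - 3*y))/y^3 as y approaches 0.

-93

Substitution gives 0/0 (the numerator vanishes to order 3).
Expand each term to order y^3: the coefficient of y^3 in -3·1/(1 - 3y) is -81 and in 3·√(1 - 4y) is -12.
Lower-order terms cancel with the polynomial part, so the numerator is (-93)·y^3 + o(y^3), and the limit is (-93)/(1) = -93.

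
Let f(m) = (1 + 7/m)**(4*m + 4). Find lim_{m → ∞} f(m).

e^(28)

The base → 1 and the exponent → ∞: a 1^∞ form.
Take logarithms: (4m + 4)·ln(1 + 7/m). Since ln(1+u) ~ u for small u, this behaves like (4m)·(7/m) → 28.
So the limit is e^(28).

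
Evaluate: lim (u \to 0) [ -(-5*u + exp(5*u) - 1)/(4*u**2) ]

Direct substitution gives 0/0.
Apply L'Hôpital: lim (5*e^(5*u) - 5)/(-8*u), still 0/0.
After 2 applications of L'Hôpital's rule the quotient is (25*e^(5*u))/(-8); substituting u = 0 gives -25/8.

-25/8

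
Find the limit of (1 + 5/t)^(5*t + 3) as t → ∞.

Let L be the limit and take ln: ln L = lim (5t + 3)·ln(1 + 5/t) = lim (5t + 3)·(5/t + O(1/t²)) = 25.
Hence L = e^(25).

e^(25)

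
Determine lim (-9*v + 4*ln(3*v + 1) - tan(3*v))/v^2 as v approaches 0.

-18

Substitution gives 0/0; apply L'Hôpital's rule 2 times.
After differentiating numerator and denominator 2 times the quotient is (-18*tan(3*v)/cos(3*v)^2 - 36/(3*v + 1)^2)/(2); at v = 0 this is -18.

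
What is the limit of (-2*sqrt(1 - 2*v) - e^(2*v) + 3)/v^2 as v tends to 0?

Substitution gives 0/0 (the numerator vanishes to order 2).
Expand each term to order v^2: the coefficient of v^2 in −e^(2v) is -2 and in -2·√(1 - 2v) is 1.
Lower-order terms cancel with the polynomial part, so the numerator is (-1)·v^2 + o(v^2), and the limit is (-1)/(1) = -1.

-1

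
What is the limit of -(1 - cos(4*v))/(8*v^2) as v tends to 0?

Substitution gives 0/0.
Use (1 − cos u)/u² → 1/2 with u = 4v: the limit is 4²/(2·(-8)) = -1.

-1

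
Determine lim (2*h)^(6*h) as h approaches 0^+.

1

Base → 0⁺ and exponent → 0⁺: a 0^0 form.
Take logs: 6h·ln(2h). This is 0·(−∞); rewriting as ln(2h)/(1/(6h)) and applying L'Hôpital gives 0.
Hence the limit is e^0 = 1.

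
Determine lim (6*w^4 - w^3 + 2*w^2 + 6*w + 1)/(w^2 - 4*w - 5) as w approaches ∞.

∞

The numerator has higher degree (4 > 2); the quotient behaves like (6/(1))·w^2 for large |w|.
As w → +∞ this diverges to ∞.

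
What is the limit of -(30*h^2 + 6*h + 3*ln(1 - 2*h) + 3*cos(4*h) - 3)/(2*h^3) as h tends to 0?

4

Substitution gives 0/0 (the numerator vanishes to order 3).
Expand each term to order h^3: the coefficient of h^3 in 3·cos(4h) is 0 and in 3·ln(1 - 2h) is -8.
Lower-order terms cancel with the polynomial part, so the numerator is (-8)·h^3 + o(h^3), and the limit is (-8)/(-2) = 4.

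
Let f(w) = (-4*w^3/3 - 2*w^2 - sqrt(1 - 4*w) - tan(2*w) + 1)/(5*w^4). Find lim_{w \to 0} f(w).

Substitution gives 0/0 (the numerator vanishes to order 4).
Expand each term to order w^4: the coefficient of w^4 in −√(1 - 4w) is 10 and in −tan(2w) is 0.
Lower-order terms cancel with the polynomial part, so the numerator is (10)·w^4 + o(w^4), and the limit is (10)/(5) = 2.

2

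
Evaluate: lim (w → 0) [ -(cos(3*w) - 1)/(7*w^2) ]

9/14

Direct substitution gives 0/0.
Apply L'Hôpital: lim (-3*sin(3*w))/(-14*w), still 0/0.
After 2 applications of L'Hôpital's rule the quotient is (-9*cos(3*w))/(-14); substituting w = 0 gives 9/14.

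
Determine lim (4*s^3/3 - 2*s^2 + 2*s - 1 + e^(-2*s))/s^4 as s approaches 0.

Direct substitution gives 0/0.
Apply L'Hôpital: lim (4*s^2 - 4*s + 2 - 2*e^(-2*s))/(4*s^3), still 0/0.
Apply L'Hôpital: lim (8*s - 4 + 4*e^(-2*s))/(12*s^2), still 0/0.
Apply L'Hôpital: lim (8 - 8*e^(-2*s))/(24*s), still 0/0.
After 4 applications of L'Hôpital's rule the quotient is (16*e^(-2*s))/(24); substituting s = 0 gives 2/3.

2/3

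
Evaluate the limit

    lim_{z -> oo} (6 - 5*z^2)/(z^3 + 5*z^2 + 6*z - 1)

0

The denominator has degree 3 and the numerator degree 2. Dividing numerator and denominator by z^3 sends every term to 0 except the leading denominator term, so the limit is 0.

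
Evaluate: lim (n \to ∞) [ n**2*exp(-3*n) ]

Write as n^2/e^{3n}, an ∞/∞ form.
Exponential growth dominates any polynomial, so repeated L'Hôpital (or the standard result) gives 0.

0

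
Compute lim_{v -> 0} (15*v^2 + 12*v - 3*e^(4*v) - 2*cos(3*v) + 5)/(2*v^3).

Substitution gives 0/0; apply L'Hôpital's rule 3 times.
After differentiating numerator and denominator 3 times the quotient is (-192*e^(4*v) - 54*sin(3*v))/(12); at v = 0 this is -16.

-16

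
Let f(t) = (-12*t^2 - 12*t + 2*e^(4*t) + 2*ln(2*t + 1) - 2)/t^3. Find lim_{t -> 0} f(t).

80/3

Substitution gives 0/0; apply L'Hôpital's rule 3 times.
After differentiating numerator and denominator 3 times the quotient is (128*e^(4*t) + 32/(2*t + 1)^3)/(6); at t = 0 this is 80/3.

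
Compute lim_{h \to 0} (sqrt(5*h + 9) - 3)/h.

Substitution gives 0/0. Multiply numerator and denominator by the conjugate √(9 + 5h) + √9.
The numerator becomes (9 + 5h) − 9 = 5h, so the expression simplifies to 5/(√(9 + 5h) + √9).
Letting h → 0 gives 5/(2√9) = 5/6.

5/6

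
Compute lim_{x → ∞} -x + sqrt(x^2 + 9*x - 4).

An ∞ − ∞ form. Rationalising with the conjugate, the difference becomes (9x - 4) / (√(x^2 + 9*x - 4) + x).
For large x the denominator behaves like 2·x, so the quotient tends to 9/2 = 9/2.

9/2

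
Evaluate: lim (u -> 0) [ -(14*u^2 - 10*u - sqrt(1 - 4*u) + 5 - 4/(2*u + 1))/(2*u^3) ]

-18

Substitution gives 0/0; apply L'Hôpital's rule 3 times.
After differentiating numerator and denominator 3 times the quotient is (192/(2*u + 1)^4 + 24/(1 - 4*u)^(5/2))/(-12); at u = 0 this is -18.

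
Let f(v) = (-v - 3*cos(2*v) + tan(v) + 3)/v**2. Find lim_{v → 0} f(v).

6

Substitution gives 0/0 (the numerator vanishes to order 2).
Expand each term to order v^2: the coefficient of v^2 in tan(v) is 0 and in -3·cos(2v) is 6.
Lower-order terms cancel with the polynomial part, so the numerator is (6)·v^2 + o(v^2), and the limit is (6)/(1) = 6.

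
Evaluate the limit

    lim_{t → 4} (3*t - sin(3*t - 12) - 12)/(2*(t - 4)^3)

9/4

Direct substitution gives 0/0.
Apply L'Hôpital: lim (3 - 3*cos(3*t - 12))/(6*(t - 4)^2), still 0/0.
Apply L'Hôpital: lim (9*sin(3*t - 12))/(12*t - 48), still 0/0.
After 3 applications of L'Hôpital's rule the quotient is (27*cos(3*t - 12))/(12); substituting t = 4 gives 9/4.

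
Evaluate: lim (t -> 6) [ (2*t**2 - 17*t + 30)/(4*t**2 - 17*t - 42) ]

Since t = 6 makes numerator and denominator zero, (t - 6) divides both.
Cancelling it gives (2*t - 5)/(4*t + 7); now plug in t = 6 to get 7/31.

7/31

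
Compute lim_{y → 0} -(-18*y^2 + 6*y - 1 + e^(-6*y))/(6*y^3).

Direct substitution gives 0/0.
Apply L'Hôpital: lim (-36*y + 6 - 6*e^(-6*y))/(-18*y^2), still 0/0.
Apply L'Hôpital: lim (-36 + 36*e^(-6*y))/(-36*y), still 0/0.
After 3 applications of L'Hôpital's rule the quotient is (-216*e^(-6*y))/(-36); substituting y = 0 gives 6.

6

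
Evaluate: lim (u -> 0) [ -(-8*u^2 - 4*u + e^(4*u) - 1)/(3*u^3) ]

-32/9

Direct substitution gives 0/0.
Apply L'Hôpital: lim (-16*u + 4*e^(4*u) - 4)/(-9*u^2), still 0/0.
Apply L'Hôpital: lim (16*e^(4*u) - 16)/(-18*u), still 0/0.
After 3 applications of L'Hôpital's rule the quotient is (64*e^(4*u))/(-18); substituting u = 0 gives -32/9.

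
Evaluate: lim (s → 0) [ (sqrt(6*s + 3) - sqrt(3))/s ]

√(3)

Substitution gives 0/0. Multiply numerator and denominator by the conjugate √(3 + 6s) + √3.
The numerator becomes (3 + 6s) − 3 = 6s, so the expression simplifies to 6/(√(3 + 6s) + √3).
Letting s → 0 gives 6/(2√3) = √(3).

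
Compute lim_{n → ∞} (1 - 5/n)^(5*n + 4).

e^(-25)

The base → 1 and the exponent → ∞: a 1^∞ form.
Take logarithms: (5n + 4)·ln(1 - 5/n). Since ln(1+u) ~ u for small u, this behaves like (5n)·(-5/n) → -25.
So the limit is e^(-25).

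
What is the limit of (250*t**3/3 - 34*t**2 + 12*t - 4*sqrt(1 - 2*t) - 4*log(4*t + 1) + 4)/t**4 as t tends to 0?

517/2

Substitution gives 0/0 (the numerator vanishes to order 4).
Expand each term to order t^4: the coefficient of t^4 in -4·ln(1 + 4t) is 256 and in -4·√(1 - 2t) is 5/2.
Lower-order terms cancel with the polynomial part, so the numerator is (517/2)·t^4 + o(t^4), and the limit is (517/2)/(1) = 517/2.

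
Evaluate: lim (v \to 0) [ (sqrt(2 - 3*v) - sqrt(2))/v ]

Substitution gives 0/0. Multiply numerator and denominator by the conjugate √(2 - 3v) + √2.
The numerator becomes (2 - 3v) − 2 = -3v, so the expression simplifies to -3/(√(2 - 3v) + √2).
Letting v → 0 gives -3/(2√2) = -3*√(2)/4.

-3*√(2)/4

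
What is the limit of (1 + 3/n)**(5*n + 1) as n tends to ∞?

Write it as [(1 + 3/n)^n]^(5) · (1 + 3/n)^(1). The bracketed term tends to e^(3) and the second factor to 1, so the limit is e^(15).

e^(15)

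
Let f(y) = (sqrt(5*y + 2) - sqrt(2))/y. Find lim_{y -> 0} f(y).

A 0/0 form; rationalise with √(2 + 5y) + √2. This collapses the numerator to 5y, leaving 5/(√(2 + 5y) + √2) → 5/(2√2) = 5*√(2)/4.

5*√(2)/4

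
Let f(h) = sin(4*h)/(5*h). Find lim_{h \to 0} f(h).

4/5

Substitution gives 0/0.
Write it as (4/5)·sin(4h)/(4h); since sin(u)/u → 1, the limit is 4/5.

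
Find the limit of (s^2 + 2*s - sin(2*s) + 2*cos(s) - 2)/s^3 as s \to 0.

4/3

Substitution gives 0/0; apply L'Hôpital's rule 3 times.
After differentiating numerator and denominator 3 times the quotient is (2*sin(s) + 8*cos(2*s))/(6); at s = 0 this is 4/3.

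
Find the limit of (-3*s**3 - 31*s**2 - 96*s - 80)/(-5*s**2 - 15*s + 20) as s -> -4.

8/25

At s = -4 both the top and bottom vanish — a removable singularity. Factoring out (s + 4) from each leaves (-3*s^2 - 19*s - 20)/(5 - 5*s), which at s = -4 equals 8/25.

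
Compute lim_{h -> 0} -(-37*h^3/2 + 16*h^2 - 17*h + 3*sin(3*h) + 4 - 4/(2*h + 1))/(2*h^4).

Substitution gives 0/0 (the numerator vanishes to order 4).
Expand each term to order h^4: the coefficient of h^4 in 3·sin(3h) is 0 and in -4·1/(1 + 2h) is -64.
Lower-order terms cancel with the polynomial part, so the numerator is (-64)·h^4 + o(h^4), and the limit is (-64)/(-2) = 32.

32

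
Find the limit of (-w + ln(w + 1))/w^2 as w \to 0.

Direct substitution gives 0/0.
Apply L'Hôpital: lim (-1 + 1/(w + 1))/(2*w), still 0/0.
After 2 applications of L'Hôpital's rule the quotient is (-1/(w + 1)^2)/(2); substituting w = 0 gives -1/2.

-1/2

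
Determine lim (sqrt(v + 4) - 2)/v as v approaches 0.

1/4

A 0/0 form; rationalise with √(4 + v) + √4. This collapses the numerator to v, leaving 1/(√(4 + v) + √4) → 1/(2√4) = 1/4.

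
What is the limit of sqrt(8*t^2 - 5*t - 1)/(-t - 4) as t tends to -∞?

For large |t|, √(8*t^2 - 5*t - 1) ≈ √8·|t| and the denominator ≈ -t.
Since t → −∞, |t| = −t, giving −√8/(-1) = 2*√(2).

2*√(2)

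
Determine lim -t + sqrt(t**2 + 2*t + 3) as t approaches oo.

This has the form ∞ − ∞. Multiply and divide by the conjugate √(t^2 + 2*t + 3) + t.
That gives (2t + 3) / (√(t^2 + 2*t + 3) + t).
Divide numerator and denominator by t: the limit is 2/(2·1) = 1.

1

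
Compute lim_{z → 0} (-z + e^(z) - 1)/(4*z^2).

Direct substitution gives 0/0.
Apply L'Hôpital: lim (e^(z) - 1)/(8*z), still 0/0.
After 2 applications of L'Hôpital's rule the quotient is (e^(z))/(8); substituting z = 0 gives 1/8.

1/8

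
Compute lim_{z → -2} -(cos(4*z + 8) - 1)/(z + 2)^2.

8

Direct substitution gives 0/0.
Apply L'Hôpital: lim (-4*sin(4*z + 8))/(-2*z - 4), still 0/0.
After 2 applications of L'Hôpital's rule the quotient is (-16*cos(4*z + 8))/(-2); substituting z = -2 gives 8.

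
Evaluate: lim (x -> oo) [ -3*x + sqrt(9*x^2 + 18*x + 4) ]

3

This has the form ∞ − ∞. Multiply and divide by the conjugate √(9*x^2 + 18*x + 4) + 3x.
That gives (18x + 4) / (√(9*x^2 + 18*x + 4) + 3x).
Divide numerator and denominator by x: the limit is 18/(2·3) = 3.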